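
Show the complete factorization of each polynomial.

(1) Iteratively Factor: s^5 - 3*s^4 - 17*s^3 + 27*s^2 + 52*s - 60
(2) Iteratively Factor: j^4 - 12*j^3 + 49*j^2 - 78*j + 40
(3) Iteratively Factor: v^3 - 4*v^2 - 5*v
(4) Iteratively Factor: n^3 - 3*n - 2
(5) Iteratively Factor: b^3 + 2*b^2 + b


(1) = (s - 2)*(s^4 - s^3 - 19*s^2 - 11*s + 30) = (s - 2)*(s + 3)*(s^3 - 4*s^2 - 7*s + 10) = (s - 5)*(s - 2)*(s + 3)*(s^2 + s - 2) = (s - 5)*(s - 2)*(s - 1)*(s + 3)*(s + 2)
(2) = (j - 2)*(j^3 - 10*j^2 + 29*j - 20) = (j - 2)*(j - 1)*(j^2 - 9*j + 20) = (j - 4)*(j - 2)*(j - 1)*(j - 5)
(3) = (v - 5)*(v^2 + v) = v*(v - 5)*(v + 1)
(4) = (n + 1)*(n^2 - n - 2) = (n - 2)*(n + 1)*(n + 1)
(5) = (b + 1)*(b^2 + b) = (b + 1)^2*(b)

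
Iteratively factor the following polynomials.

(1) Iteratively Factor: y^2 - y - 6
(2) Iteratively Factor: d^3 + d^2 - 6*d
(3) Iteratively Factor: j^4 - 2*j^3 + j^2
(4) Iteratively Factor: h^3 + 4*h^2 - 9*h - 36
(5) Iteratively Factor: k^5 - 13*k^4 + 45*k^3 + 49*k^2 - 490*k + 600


(1) = (y - 3)*(y + 2)
(2) = (d + 3)*(d^2 - 2*d) = d*(d + 3)*(d - 2)
(3) = (j - 1)*(j^3 - j^2) = j*(j - 1)*(j^2 - j) = j*(j - 1)^2*(j)
(4) = (h + 4)*(h^2 - 9) = (h + 3)*(h + 4)*(h - 3)
(5) = (k - 2)*(k^4 - 11*k^3 + 23*k^2 + 95*k - 300) = (k - 5)*(k - 2)*(k^3 - 6*k^2 - 7*k + 60) = (k - 5)^2*(k - 2)*(k^2 - k - 12) = (k - 5)^2*(k - 2)*(k + 3)*(k - 4)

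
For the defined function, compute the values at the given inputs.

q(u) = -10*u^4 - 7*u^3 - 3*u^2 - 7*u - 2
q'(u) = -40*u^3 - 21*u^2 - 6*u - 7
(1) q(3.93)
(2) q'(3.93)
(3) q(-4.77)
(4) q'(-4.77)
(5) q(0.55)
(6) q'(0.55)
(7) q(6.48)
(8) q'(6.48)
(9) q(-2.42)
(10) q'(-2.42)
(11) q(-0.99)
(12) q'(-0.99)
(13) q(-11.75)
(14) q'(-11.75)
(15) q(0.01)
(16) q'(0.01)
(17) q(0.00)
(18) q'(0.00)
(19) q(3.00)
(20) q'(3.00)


(1) = -2886.18
(2) = -2782.86
(3) = -4454.09
(4) = 3885.06
(5) = -8.84
(6) = -23.31
(7) = -19709.95
(8) = -11811.59
(9) = -246.40
(10) = 451.44
(11) = -0.82
(12) = 17.17
(13) = -179590.84
(14) = 62053.56
(15) = -2.07
(16) = -7.06
(17) = -2.00
(18) = -7.00
(19) = -1049.00
(20) = -1294.00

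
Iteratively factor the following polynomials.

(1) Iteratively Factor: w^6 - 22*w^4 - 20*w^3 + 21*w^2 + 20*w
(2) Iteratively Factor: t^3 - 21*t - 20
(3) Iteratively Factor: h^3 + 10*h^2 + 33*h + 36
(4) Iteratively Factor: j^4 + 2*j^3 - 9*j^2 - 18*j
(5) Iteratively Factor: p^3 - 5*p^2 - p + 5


(1) = (w + 1)*(w^5 - w^4 - 21*w^3 + w^2 + 20*w) = (w - 5)*(w + 1)*(w^4 + 4*w^3 - w^2 - 4*w) = (w - 5)*(w + 1)^2*(w^3 + 3*w^2 - 4*w) = (w - 5)*(w + 1)^2*(w + 4)*(w^2 - w) = w*(w - 5)*(w + 1)^2*(w + 4)*(w - 1)
(2) = (t + 1)*(t^2 - t - 20) = (t + 1)*(t + 4)*(t - 5)
(3) = (h + 3)*(h^2 + 7*h + 12) = (h + 3)^2*(h + 4)
(4) = (j)*(j^3 + 2*j^2 - 9*j - 18) = j*(j + 2)*(j^2 - 9) = j*(j - 3)*(j + 2)*(j + 3)
(5) = (p - 5)*(p^2 - 1) = (p - 5)*(p + 1)*(p - 1)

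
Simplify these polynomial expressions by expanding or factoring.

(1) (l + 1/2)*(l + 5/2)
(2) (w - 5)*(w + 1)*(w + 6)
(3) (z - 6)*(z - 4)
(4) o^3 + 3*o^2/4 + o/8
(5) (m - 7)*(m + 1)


(1) = l^2 + 3*l + 5/4
(2) = w^3 + 2*w^2 - 29*w - 30
(3) = z^2 - 10*z + 24
(4) = o*(o + 1/4)*(o + 1/2)
(5) = m^2 - 6*m - 7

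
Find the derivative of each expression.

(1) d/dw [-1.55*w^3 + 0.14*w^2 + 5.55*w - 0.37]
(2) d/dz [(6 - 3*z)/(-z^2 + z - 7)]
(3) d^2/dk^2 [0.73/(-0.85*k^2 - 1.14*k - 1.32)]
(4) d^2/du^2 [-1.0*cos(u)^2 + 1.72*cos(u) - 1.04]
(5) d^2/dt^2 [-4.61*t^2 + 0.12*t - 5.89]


(1) = -4.65*w^2 + 0.28*w + 5.55
(2) = 3*(z^2 - z - (z - 2)*(2*z - 1) + 7)/(z^2 - z + 7)^2
(3) = (1.05485*k^2 + 1.41474*k - 0.73*(1.7*k + 1.14)*(3.4*k + 2.28) + 1.63812)/(0.85*k^2 + 1.14*k + 1.32)^3
(4) = -1.72*cos(u) + 2.0*cos(2*u)
(5) = -9.22000000000000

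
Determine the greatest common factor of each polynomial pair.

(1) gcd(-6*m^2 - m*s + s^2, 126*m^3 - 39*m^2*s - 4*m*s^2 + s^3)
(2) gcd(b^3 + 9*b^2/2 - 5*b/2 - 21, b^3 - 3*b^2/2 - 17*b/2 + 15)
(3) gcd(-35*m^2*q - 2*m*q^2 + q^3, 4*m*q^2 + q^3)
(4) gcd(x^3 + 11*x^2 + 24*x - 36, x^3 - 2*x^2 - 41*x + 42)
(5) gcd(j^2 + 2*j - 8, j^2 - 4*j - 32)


(1) = gcd((-3*m + s)*(2*m + s), (-7*m + s)*(-3*m + s)*(6*m + s)) = -3*m + s
(2) = gcd((b - 2)*(b + 3)*(b + 7/2), (b - 5/2)*(b - 2)*(b + 3)) = b^2 + b - 6
(3) = q
(4) = x^2 + 5*x - 6
(5) = gcd((j - 2)*(j + 4), (j - 8)*(j + 4)) = j + 4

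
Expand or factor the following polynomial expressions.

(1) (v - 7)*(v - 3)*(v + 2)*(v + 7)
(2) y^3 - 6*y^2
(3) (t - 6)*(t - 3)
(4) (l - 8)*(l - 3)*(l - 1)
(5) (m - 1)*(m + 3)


(1) = v^4 - v^3 - 55*v^2 + 49*v + 294
(2) = y^2*(y - 6)
(3) = t^2 - 9*t + 18
(4) = l^3 - 12*l^2 + 35*l - 24
(5) = m^2 + 2*m - 3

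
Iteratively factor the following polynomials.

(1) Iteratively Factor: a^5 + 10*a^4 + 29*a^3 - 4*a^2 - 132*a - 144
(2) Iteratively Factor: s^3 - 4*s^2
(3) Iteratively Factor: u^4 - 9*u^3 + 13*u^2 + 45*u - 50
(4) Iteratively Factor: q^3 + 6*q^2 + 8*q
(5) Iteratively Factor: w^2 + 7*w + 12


(1) = (a + 4)*(a^4 + 6*a^3 + 5*a^2 - 24*a - 36) = (a + 3)*(a + 4)*(a^3 + 3*a^2 - 4*a - 12) = (a + 3)^2*(a + 4)*(a^2 - 4) = (a - 2)*(a + 3)^2*(a + 4)*(a + 2)
(2) = (s - 4)*(s^2) = s*(s - 4)*(s)
(3) = (u - 5)*(u^3 - 4*u^2 - 7*u + 10) = (u - 5)*(u - 1)*(u^2 - 3*u - 10) = (u - 5)^2*(u - 1)*(u + 2)
(4) = (q + 2)*(q^2 + 4*q) = (q + 2)*(q + 4)*(q)
(5) = (w + 4)*(w + 3)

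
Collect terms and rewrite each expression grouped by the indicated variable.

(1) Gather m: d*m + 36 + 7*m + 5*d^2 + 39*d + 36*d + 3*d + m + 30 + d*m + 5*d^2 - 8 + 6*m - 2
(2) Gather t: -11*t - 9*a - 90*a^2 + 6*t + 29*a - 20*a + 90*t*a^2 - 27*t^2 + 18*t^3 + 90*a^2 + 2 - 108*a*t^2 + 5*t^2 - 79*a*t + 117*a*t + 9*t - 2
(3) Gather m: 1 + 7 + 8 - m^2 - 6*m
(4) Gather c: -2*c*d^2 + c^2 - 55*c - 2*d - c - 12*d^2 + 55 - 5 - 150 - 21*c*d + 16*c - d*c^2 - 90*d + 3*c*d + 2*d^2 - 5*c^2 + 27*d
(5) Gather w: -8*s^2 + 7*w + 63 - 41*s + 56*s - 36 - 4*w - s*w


(1) = 10*d^2 + 78*d + m*(2*d + 14) + 56
(2) = 18*t^3 + t^2*(-108*a - 22) + t*(90*a^2 + 38*a + 4)
(3) = -m^2 - 6*m + 16
(4) = c^2*(-d - 4) + c*(-2*d^2 - 18*d - 40) - 10*d^2 - 65*d - 100
(5) = -8*s^2 + 15*s + w*(3 - s) + 27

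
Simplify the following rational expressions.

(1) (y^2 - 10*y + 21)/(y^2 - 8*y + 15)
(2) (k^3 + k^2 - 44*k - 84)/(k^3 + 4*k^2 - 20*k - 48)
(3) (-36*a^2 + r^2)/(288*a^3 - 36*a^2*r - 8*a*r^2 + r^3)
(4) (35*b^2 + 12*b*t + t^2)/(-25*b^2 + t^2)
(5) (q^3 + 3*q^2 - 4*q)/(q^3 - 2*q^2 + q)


(1) = (y - 7)/(y - 5)
(2) = (k - 7)/(k - 4)
(3) = 1/(-8*a + r)
(4) = (7*b + t)/(-5*b + t)
(5) = (q + 4)/(q - 1)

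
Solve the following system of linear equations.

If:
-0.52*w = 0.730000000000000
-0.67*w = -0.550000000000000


Then:
No Solution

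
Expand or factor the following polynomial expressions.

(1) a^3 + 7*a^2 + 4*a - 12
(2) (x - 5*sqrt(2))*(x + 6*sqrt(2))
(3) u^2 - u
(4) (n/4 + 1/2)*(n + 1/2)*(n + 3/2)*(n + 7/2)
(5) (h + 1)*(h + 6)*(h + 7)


(1) = (a - 1)*(a + 2)*(a + 6)
(2) = x^2 + sqrt(2)*x - 60
(3) = u*(u - 1)
(4) = n^4/4 + 15*n^3/8 + 75*n^2/16 + 145*n/32 + 21/16
(5) = h^3 + 14*h^2 + 55*h + 42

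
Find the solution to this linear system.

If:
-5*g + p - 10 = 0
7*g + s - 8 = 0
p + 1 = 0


Then:
g = -11/5
p = -1
s = 117/5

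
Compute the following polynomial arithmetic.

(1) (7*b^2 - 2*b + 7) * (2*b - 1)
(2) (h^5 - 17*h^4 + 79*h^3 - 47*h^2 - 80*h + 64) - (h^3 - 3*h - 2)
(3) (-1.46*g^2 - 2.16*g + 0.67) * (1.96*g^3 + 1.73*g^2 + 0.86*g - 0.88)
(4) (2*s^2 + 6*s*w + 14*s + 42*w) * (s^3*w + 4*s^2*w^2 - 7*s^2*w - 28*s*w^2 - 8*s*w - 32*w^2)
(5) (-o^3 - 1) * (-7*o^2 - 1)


(1) = 14*b^3 - 11*b^2 + 16*b - 7
(2) = h^5 - 17*h^4 + 78*h^3 - 47*h^2 - 77*h + 66
(3) = -2.8616*g^5 - 6.7594*g^4 - 3.6792*g^3 + 0.5863*g^2 + 2.477*g - 0.5896
(4) = 2*s^5*w + 14*s^4*w^2 + 24*s^3*w^3 - 114*s^3*w - 798*s^2*w^2 - 112*s^2*w - 1368*s*w^3 - 784*s*w^2 - 1344*w^3
(5) = 7*o^5 + o^3 + 7*o^2 + 1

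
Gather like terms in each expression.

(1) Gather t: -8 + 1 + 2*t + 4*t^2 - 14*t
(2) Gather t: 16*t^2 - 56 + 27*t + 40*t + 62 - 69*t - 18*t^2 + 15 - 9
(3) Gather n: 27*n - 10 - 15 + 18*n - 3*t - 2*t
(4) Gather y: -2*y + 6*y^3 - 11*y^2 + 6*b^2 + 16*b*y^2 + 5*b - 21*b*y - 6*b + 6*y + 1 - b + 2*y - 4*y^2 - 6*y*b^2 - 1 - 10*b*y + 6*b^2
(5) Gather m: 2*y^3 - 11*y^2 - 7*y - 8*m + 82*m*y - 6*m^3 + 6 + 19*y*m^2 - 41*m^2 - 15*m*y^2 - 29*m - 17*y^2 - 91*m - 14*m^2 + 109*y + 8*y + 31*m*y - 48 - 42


(1) = 4*t^2 - 12*t - 7
(2) = -2*t^2 - 2*t + 12
(3) = 45*n - 5*t - 25
(4) = 12*b^2 - 2*b + 6*y^3 + y^2*(16*b - 15) + y*(-6*b^2 - 31*b + 6)
(5) = -6*m^3 + m^2*(19*y - 55) + m*(-15*y^2 + 113*y - 128) + 2*y^3 - 28*y^2 + 110*y - 84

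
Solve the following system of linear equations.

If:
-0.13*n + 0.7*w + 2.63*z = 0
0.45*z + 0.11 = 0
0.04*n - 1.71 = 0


Then:
n = 42.75
w = 8.86
z = -0.24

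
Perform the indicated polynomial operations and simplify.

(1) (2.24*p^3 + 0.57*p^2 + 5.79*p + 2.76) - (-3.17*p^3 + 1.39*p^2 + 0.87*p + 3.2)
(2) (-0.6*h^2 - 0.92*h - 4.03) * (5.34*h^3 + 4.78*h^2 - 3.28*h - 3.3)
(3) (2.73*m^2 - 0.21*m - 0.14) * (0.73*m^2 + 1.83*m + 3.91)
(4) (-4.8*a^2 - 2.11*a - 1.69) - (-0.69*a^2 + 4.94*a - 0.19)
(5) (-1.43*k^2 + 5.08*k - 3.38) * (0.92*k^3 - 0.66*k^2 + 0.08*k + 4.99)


(1) = 5.41*p^3 - 0.82*p^2 + 4.92*p - 0.44
(2) = -3.204*h^5 - 7.7808*h^4 - 23.9498*h^3 - 14.2658*h^2 + 16.2544*h + 13.299
(3) = 1.9929*m^4 + 4.8426*m^3 + 10.1878*m^2 - 1.0773*m - 0.5474
(4) = -4.11*a^2 - 7.05*a - 1.5
(5) = -1.3156*k^5 + 5.6174*k^4 - 6.5768*k^3 - 4.4985*k^2 + 25.0788*k - 16.8662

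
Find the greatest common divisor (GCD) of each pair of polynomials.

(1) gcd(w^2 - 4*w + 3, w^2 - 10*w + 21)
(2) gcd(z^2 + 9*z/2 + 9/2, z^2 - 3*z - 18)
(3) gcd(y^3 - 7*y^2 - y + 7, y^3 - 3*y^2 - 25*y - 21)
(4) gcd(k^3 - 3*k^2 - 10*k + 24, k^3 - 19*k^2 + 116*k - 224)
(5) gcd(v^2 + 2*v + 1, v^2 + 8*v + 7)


(1) = w - 3
(2) = gcd((z + 3/2)*(z + 3), (z - 6)*(z + 3)) = z + 3
(3) = gcd((y - 7)*(y - 1)*(y + 1), (y - 7)*(y + 1)*(y + 3)) = y^2 - 6*y - 7
(4) = k - 4
(5) = gcd((v + 1)^2, (v + 1)*(v + 7)) = v + 1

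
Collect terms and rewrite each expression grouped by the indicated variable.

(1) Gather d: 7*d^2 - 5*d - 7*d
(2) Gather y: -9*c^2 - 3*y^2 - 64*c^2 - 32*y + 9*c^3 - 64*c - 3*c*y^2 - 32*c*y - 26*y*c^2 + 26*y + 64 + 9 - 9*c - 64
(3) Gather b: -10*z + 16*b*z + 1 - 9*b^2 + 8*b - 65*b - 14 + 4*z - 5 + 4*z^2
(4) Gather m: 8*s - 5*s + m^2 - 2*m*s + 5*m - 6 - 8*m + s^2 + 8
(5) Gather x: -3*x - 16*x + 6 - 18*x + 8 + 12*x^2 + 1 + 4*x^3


(1) = 7*d^2 - 12*d
(2) = 9*c^3 - 73*c^2 - 73*c + y^2*(-3*c - 3) + y*(-26*c^2 - 32*c - 6) + 9
(3) = -9*b^2 + b*(16*z - 57) + 4*z^2 - 6*z - 18
(4) = m^2 + m*(-2*s - 3) + s^2 + 3*s + 2
(5) = 4*x^3 + 12*x^2 - 37*x + 15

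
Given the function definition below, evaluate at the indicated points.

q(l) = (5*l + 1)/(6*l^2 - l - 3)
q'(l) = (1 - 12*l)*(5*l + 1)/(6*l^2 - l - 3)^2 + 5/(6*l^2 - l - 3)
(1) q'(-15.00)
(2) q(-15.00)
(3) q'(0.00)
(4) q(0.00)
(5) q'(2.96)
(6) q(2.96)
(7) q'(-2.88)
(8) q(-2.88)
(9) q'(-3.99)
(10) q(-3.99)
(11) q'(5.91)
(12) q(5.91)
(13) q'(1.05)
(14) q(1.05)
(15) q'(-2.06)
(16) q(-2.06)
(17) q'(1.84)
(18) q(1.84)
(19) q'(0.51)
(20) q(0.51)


(1) = -0.00
(2) = -0.05
(3) = -1.56
(4) = -0.33
(5) = -0.14
(6) = 0.34
(7) = -0.09
(8) = -0.27
(9) = -0.05
(10) = -0.20
(11) = -0.03
(12) = 0.15
(13) = -9.07
(14) = 2.44
(15) = -0.19
(16) = -0.38
(17) = -0.57
(18) = 0.66
(19) = -7.35
(20) = -1.82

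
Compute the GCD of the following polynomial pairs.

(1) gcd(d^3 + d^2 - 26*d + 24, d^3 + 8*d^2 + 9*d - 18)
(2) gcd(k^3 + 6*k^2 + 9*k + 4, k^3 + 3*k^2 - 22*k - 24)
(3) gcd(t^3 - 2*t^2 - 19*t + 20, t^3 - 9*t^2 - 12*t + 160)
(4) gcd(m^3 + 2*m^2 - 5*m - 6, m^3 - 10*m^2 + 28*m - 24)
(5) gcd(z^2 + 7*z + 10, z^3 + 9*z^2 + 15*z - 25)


(1) = gcd((d - 4)*(d - 1)*(d + 6), (d - 1)*(d + 3)*(d + 6)) = d^2 + 5*d - 6
(2) = k + 1
(3) = gcd((t - 5)*(t - 1)*(t + 4), (t - 8)*(t - 5)*(t + 4)) = t^2 - t - 20
(4) = m - 2
(5) = z + 5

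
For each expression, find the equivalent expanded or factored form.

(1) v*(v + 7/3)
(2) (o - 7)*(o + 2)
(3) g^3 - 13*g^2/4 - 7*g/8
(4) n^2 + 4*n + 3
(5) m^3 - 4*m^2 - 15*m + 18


(1) = v^2 + 7*v/3
(2) = o^2 - 5*o - 14
(3) = g*(g - 7/2)*(g + 1/4)
(4) = (n + 1)*(n + 3)
(5) = (m - 6)*(m - 1)*(m + 3)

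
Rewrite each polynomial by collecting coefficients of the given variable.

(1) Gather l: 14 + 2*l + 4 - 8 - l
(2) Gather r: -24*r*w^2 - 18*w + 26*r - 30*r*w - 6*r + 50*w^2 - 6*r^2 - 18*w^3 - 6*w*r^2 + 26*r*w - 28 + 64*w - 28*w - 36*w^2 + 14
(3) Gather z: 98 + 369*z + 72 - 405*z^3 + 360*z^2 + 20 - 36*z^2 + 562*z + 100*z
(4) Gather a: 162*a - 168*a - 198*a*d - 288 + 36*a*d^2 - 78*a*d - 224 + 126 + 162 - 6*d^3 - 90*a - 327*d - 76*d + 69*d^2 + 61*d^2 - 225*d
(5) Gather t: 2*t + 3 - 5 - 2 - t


(1) = l + 10
(2) = r^2*(-6*w - 6) + r*(-24*w^2 - 4*w + 20) - 18*w^3 + 14*w^2 + 18*w - 14
(3) = -405*z^3 + 324*z^2 + 1031*z + 190
(4) = a*(36*d^2 - 276*d - 96) - 6*d^3 + 130*d^2 - 628*d - 224
(5) = t - 4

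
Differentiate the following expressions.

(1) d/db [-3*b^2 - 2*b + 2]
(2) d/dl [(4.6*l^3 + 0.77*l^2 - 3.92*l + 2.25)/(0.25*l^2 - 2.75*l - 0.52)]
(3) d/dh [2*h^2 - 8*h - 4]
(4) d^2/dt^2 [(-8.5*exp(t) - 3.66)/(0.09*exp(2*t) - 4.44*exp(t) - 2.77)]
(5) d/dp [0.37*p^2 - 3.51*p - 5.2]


(1) = -6*b - 2
(2) = (1.15*l^4 - 25.3*l^3 - 8.3135*l^2 - 1.9258*l + 8.2259)/(0.0625*l^4 - 1.375*l^3 + 7.3025*l^2 + 2.86*l + 0.2704)
(3) = 4*h - 8
(4) = (-0.06885*exp(4*t) - 3.515184*exp(3*t) - 8.326692*exp(2*t) + 28.738272*exp(t) - 20.206042)*exp(t)/(0.000729*exp(6*t) - 0.107892*exp(5*t) + 5.255361*exp(4*t) - 80.887032*exp(3*t) - 161.748333*exp(2*t) - 102.203028*exp(t) - 21.253933)
(5) = 0.74*p - 3.51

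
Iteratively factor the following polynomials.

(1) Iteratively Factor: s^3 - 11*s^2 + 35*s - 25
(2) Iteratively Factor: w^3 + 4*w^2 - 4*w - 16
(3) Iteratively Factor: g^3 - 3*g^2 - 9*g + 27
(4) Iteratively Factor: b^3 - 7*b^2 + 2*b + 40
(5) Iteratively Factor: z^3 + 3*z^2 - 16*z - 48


(1) = (s - 5)*(s^2 - 6*s + 5) = (s - 5)*(s - 1)*(s - 5)
(2) = (w + 4)*(w^2 - 4) = (w - 2)*(w + 4)*(w + 2)
(3) = (g + 3)*(g^2 - 6*g + 9) = (g - 3)*(g + 3)*(g - 3)
(4) = (b + 2)*(b^2 - 9*b + 20) = (b - 4)*(b + 2)*(b - 5)
(5) = (z + 3)*(z^2 - 16) = (z - 4)*(z + 3)*(z + 4)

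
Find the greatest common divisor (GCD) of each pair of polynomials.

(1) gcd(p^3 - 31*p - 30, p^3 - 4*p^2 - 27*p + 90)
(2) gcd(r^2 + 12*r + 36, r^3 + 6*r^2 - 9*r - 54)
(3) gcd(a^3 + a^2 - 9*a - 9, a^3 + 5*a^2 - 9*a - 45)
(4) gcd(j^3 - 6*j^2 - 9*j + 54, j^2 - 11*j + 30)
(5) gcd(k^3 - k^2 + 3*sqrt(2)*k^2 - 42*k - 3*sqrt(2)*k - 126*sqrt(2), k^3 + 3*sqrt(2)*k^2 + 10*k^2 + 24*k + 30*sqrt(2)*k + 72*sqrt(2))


(1) = p^2 - p - 30
(2) = r + 6
(3) = a^2 - 9
(4) = j - 6
(5) = gcd((k - 7)*(k + 6)*(k + 3*sqrt(2)), (k + 4)*(k + 6)*(k + 3*sqrt(2))) = k^2 + k*(3*sqrt(2) + 6) + 18*sqrt(2)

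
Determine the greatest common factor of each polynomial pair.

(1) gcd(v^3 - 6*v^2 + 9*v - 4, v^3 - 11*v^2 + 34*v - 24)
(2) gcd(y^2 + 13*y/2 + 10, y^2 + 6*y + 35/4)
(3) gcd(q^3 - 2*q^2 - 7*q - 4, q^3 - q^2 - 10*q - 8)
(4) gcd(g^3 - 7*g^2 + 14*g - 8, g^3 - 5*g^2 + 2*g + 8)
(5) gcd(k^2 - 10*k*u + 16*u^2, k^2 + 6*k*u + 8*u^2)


(1) = v^2 - 5*v + 4
(2) = gcd((y + 5/2)*(y + 4), (y + 5/2)*(y + 7/2)) = y + 5/2
(3) = q^2 - 3*q - 4
(4) = g^2 - 6*g + 8
(5) = 1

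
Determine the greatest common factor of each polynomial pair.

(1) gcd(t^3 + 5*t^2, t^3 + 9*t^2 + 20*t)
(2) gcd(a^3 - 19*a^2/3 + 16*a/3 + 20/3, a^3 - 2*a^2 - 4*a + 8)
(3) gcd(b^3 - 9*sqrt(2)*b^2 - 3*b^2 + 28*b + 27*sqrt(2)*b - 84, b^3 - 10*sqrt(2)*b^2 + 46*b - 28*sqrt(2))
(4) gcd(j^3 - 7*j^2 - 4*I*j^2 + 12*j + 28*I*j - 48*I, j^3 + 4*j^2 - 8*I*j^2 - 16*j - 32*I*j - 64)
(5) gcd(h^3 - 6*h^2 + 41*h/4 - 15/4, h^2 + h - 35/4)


(1) = gcd(t^2*(t + 5), t*(t + 4)*(t + 5)) = t^2 + 5*t
(2) = gcd((a - 5)*(a - 2)*(a + 2/3), (a - 2)^2*(a + 2)) = a - 2
(3) = gcd((b - 3)*(b - 7*sqrt(2))*(b - 2*sqrt(2)), (b - 7*sqrt(2))*(b - 2*sqrt(2))*(b - sqrt(2))) = b^2 - 9*sqrt(2)*b + 28
(4) = j - 4*I
(5) = gcd((h - 3)*(h - 5/2)*(h - 1/2), (h - 5/2)*(h + 7/2)) = h - 5/2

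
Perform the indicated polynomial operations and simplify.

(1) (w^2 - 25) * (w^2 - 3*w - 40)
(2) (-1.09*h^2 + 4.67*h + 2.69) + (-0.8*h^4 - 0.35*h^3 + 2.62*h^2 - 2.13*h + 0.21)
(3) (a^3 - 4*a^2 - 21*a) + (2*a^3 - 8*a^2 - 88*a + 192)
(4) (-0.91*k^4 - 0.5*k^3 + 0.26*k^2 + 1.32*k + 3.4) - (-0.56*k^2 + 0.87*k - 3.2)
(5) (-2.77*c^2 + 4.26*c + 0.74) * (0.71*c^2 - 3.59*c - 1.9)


(1) = w^4 - 3*w^3 - 65*w^2 + 75*w + 1000
(2) = -0.8*h^4 - 0.35*h^3 + 1.53*h^2 + 2.54*h + 2.9
(3) = 3*a^3 - 12*a^2 - 109*a + 192
(4) = -0.91*k^4 - 0.5*k^3 + 0.82*k^2 + 0.45*k + 6.6
(5) = -1.9667*c^4 + 12.9689*c^3 - 9.505*c^2 - 10.7506*c - 1.406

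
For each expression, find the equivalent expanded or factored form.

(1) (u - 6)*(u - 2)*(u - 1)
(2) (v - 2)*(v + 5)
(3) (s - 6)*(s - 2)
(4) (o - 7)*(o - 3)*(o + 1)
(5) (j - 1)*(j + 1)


(1) = u^3 - 9*u^2 + 20*u - 12
(2) = v^2 + 3*v - 10
(3) = s^2 - 8*s + 12
(4) = o^3 - 9*o^2 + 11*o + 21
(5) = j^2 - 1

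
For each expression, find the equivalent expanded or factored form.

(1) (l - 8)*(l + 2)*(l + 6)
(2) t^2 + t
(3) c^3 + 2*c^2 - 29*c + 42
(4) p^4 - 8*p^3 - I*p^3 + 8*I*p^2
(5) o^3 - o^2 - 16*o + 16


(1) = l^3 - 52*l - 96
(2) = t*(t + 1)
(3) = (c - 3)*(c - 2)*(c + 7)
(4) = p^2*(p - 8)*(p - I)
(5) = (o - 4)*(o - 1)*(o + 4)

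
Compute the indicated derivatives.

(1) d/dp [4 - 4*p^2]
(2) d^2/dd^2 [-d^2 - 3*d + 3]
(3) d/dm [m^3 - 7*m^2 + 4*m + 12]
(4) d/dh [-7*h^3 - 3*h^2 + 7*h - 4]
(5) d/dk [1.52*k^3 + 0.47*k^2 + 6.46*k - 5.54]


(1) = -8*p
(2) = -2
(3) = 3*m^2 - 14*m + 4
(4) = -21*h^2 - 6*h + 7
(5) = 4.56*k^2 + 0.94*k + 6.46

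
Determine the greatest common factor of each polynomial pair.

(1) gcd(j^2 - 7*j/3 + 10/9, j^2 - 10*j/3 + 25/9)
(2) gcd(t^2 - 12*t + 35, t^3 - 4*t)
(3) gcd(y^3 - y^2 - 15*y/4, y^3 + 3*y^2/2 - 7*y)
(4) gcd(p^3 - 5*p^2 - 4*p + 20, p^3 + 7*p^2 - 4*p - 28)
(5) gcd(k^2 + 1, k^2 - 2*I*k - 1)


(1) = j - 5/3
(2) = gcd((t - 7)*(t - 5), t*(t - 2)*(t + 2)) = 1
(3) = y
(4) = p^2 - 4
(5) = gcd((k - I)*(k + I), (k - I)^2) = k - I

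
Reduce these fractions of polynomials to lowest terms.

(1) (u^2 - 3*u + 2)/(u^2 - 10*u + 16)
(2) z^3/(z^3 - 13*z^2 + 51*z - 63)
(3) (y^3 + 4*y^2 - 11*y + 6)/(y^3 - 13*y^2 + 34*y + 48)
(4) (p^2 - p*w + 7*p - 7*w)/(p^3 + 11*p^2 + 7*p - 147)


(1) = (u - 1)/(u - 8)
(2) = z^3/(z^3 - 13*z^2 + 51*z - 63)
(3) = (y^3 + 4*y^2 - 11*y + 6)/(y^3 - 13*y^2 + 34*y + 48)
(4) = (p - w)/(p^2 + 4*p - 21)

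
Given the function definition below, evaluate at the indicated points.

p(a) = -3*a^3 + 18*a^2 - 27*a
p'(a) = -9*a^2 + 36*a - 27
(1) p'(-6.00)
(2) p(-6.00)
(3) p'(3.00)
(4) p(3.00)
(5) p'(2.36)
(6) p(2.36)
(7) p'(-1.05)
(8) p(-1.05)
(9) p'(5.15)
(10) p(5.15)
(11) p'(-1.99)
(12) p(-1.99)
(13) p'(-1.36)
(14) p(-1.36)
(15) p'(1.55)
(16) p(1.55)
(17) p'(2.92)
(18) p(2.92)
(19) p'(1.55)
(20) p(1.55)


(1) = -567.00
(2) = 1458.00
(3) = 0.00
(4) = 0.00
(5) = 7.83
(6) = -2.90
(7) = -74.72
(8) = 51.67
(9) = -80.30
(10) = -71.42
(11) = -134.28
(12) = 148.65
(13) = -92.61
(14) = 77.56
(15) = 7.18
(16) = -9.78
(17) = 1.38
(18) = -0.06
(19) = 7.18
(20) = -9.78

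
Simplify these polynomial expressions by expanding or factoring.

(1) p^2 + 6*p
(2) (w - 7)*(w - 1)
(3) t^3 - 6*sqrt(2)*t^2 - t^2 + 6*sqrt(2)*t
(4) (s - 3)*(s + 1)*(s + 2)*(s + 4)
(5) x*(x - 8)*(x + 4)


(1) = p*(p + 6)
(2) = w^2 - 8*w + 7
(3) = t*(t - 1)*(t - 6*sqrt(2))
(4) = s^4 + 4*s^3 - 7*s^2 - 34*s - 24
(5) = x^3 - 4*x^2 - 32*x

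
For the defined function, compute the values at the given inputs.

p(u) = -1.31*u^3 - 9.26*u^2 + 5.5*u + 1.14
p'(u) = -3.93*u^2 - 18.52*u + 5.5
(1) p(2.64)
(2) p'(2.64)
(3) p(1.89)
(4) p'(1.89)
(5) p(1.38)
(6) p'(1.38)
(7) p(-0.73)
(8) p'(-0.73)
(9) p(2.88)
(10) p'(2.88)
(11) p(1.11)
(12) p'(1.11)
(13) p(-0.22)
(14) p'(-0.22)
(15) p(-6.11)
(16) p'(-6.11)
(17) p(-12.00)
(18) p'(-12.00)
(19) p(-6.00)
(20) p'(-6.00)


(1) = -72.98
(2) = -70.78
(3) = -30.39
(4) = -43.54
(5) = -12.35
(6) = -27.54
(7) = -7.30
(8) = 16.93
(9) = -91.12
(10) = -80.43
(11) = -5.96
(12) = -19.90
(13) = -0.50
(14) = 9.38
(15) = -79.35
(16) = -28.06
(17) = 865.38
(18) = -338.18
(19) = -82.26
(20) = -24.86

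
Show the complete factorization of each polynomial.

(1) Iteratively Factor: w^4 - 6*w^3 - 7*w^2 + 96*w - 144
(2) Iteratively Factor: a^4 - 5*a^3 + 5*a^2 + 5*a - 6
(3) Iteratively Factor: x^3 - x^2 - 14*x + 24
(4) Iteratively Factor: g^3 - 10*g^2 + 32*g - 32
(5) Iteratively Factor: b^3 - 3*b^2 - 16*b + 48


(1) = (w - 3)*(w^3 - 3*w^2 - 16*w + 48) = (w - 3)^2*(w^2 - 16) = (w - 4)*(w - 3)^2*(w + 4)
(2) = (a - 2)*(a^3 - 3*a^2 - a + 3) = (a - 2)*(a - 1)*(a^2 - 2*a - 3) = (a - 2)*(a - 1)*(a + 1)*(a - 3)
(3) = (x + 4)*(x^2 - 5*x + 6) = (x - 3)*(x + 4)*(x - 2)
(4) = (g - 2)*(g^2 - 8*g + 16) = (g - 4)*(g - 2)*(g - 4)
(5) = (b - 4)*(b^2 + b - 12) = (b - 4)*(b + 4)*(b - 3)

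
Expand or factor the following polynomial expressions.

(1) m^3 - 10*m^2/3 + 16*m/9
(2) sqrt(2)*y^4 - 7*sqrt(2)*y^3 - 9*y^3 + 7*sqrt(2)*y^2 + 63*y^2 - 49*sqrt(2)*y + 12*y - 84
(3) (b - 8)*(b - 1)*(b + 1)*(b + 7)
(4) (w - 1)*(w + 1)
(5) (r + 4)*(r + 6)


(1) = m*(m - 8/3)*(m - 2/3)
(2) = (y - 7)*(y - 3*sqrt(2))*(y - 2*sqrt(2))*(sqrt(2)*y + 1)
(3) = b^4 - b^3 - 57*b^2 + b + 56
(4) = w^2 - 1
(5) = r^2 + 10*r + 24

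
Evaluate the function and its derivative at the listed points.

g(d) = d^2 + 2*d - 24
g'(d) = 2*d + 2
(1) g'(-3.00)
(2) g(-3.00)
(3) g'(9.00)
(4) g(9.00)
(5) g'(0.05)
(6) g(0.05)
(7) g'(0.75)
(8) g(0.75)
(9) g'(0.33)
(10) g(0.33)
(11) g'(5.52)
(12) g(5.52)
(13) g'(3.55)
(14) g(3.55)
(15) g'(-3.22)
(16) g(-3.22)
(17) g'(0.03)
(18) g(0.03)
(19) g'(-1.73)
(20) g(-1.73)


(1) = -4.00
(2) = -21.00
(3) = 20.00
(4) = 75.00
(5) = 2.10
(6) = -23.90
(7) = 3.50
(8) = -21.94
(9) = 2.66
(10) = -23.23
(11) = 13.04
(12) = 17.51
(13) = 9.10
(14) = -4.30
(15) = -4.44
(16) = -20.07
(17) = 2.06
(18) = -23.94
(19) = -1.46
(20) = -24.47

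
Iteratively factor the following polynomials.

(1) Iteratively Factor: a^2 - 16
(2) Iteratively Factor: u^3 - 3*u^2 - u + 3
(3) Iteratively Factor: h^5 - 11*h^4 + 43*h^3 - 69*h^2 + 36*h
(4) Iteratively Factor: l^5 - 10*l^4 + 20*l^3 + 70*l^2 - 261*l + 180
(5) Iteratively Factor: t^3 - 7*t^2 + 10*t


(1) = (a - 4)*(a + 4)
(2) = (u - 3)*(u^2 - 1) = (u - 3)*(u + 1)*(u - 1)
(3) = (h)*(h^4 - 11*h^3 + 43*h^2 - 69*h + 36) = h*(h - 3)*(h^3 - 8*h^2 + 19*h - 12) = h*(h - 3)*(h - 1)*(h^2 - 7*h + 12) = h*(h - 3)^2*(h - 1)*(h - 4)
(4) = (l + 3)*(l^4 - 13*l^3 + 59*l^2 - 107*l + 60) = (l - 1)*(l + 3)*(l^3 - 12*l^2 + 47*l - 60) = (l - 3)*(l - 1)*(l + 3)*(l^2 - 9*l + 20) = (l - 4)*(l - 3)*(l - 1)*(l + 3)*(l - 5)
(5) = (t)*(t^2 - 7*t + 10) = t*(t - 2)*(t - 5)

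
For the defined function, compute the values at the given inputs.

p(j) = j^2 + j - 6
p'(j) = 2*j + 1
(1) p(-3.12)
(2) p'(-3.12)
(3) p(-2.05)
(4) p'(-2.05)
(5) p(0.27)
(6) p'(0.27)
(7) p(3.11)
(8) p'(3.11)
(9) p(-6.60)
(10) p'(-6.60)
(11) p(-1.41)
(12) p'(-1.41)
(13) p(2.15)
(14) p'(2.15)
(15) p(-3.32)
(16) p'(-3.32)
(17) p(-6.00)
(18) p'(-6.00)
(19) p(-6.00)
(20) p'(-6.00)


(1) = 0.61
(2) = -5.24
(3) = -3.85
(4) = -3.10
(5) = -5.66
(6) = 1.54
(7) = 6.78
(8) = 7.22
(9) = 30.96
(10) = -12.20
(11) = -5.42
(12) = -1.82
(13) = 0.77
(14) = 5.30
(15) = 1.70
(16) = -5.64
(17) = 24.00
(18) = -11.00
(19) = 24.00
(20) = -11.00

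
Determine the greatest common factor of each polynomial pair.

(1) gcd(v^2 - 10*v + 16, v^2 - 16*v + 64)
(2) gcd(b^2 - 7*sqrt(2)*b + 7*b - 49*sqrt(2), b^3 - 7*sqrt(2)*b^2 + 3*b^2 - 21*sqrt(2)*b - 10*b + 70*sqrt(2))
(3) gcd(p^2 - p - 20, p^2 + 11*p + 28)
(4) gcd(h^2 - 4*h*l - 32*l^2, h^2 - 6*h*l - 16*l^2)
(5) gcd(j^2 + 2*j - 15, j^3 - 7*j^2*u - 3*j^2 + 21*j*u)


(1) = gcd((v - 8)*(v - 2), (v - 8)^2) = v - 8
(2) = b - 7*sqrt(2)
(3) = p + 4
(4) = h - 8*l
(5) = j - 3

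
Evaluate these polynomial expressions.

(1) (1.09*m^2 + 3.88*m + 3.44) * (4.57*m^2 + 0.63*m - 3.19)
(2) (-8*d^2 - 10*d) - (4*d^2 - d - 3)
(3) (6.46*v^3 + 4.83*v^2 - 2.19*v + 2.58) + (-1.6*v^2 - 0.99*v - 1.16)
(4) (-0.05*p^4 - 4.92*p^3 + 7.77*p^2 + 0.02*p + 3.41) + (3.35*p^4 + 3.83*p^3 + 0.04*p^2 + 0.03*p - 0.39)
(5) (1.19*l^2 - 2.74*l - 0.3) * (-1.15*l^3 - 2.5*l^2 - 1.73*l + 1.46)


(1) = 4.9813*m^4 + 18.4183*m^3 + 14.6881*m^2 - 10.21*m - 10.9736
(2) = -12*d^2 - 9*d + 3
(3) = 6.46*v^3 + 3.23*v^2 - 3.18*v + 1.42
(4) = 3.3*p^4 - 1.09*p^3 + 7.81*p^2 + 0.05*p + 3.02
(5) = -1.3685*l^5 + 0.176*l^4 + 5.1363*l^3 + 7.2276*l^2 - 3.4814*l - 0.438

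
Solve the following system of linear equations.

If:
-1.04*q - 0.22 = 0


Then:
q = -0.21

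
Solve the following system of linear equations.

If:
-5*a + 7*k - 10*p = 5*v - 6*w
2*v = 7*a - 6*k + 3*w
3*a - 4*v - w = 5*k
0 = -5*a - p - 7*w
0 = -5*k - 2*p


Then:
a = 0
k = 0
p = 0
v = 0
w = 0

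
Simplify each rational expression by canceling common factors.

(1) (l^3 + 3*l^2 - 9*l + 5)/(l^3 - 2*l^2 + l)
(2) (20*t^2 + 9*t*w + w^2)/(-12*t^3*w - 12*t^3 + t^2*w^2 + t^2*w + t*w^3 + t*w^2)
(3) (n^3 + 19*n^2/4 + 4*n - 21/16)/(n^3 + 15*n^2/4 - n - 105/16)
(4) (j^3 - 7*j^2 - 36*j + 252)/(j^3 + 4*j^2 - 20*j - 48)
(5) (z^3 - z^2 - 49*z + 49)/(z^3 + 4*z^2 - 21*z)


(1) = (l + 5)/l
(2) = (-5*t - w)/(3*t^2*w + 3*t^2 - t*w^2 - t*w)
(3) = (4*n - 1)/(4*n - 5)
(4) = (j^2 - 13*j + 42)/(j^2 - 2*j - 8)
(5) = (z^2 - 8*z + 7)/(z^2 - 3*z)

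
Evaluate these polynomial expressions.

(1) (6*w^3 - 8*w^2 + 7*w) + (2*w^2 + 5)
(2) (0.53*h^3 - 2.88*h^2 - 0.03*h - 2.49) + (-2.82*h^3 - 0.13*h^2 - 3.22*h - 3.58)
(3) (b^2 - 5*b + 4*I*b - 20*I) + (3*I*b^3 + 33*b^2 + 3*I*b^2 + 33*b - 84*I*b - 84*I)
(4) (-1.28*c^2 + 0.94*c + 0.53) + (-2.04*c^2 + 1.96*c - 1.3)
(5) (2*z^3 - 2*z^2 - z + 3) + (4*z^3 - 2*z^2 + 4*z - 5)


(1) = 6*w^3 - 6*w^2 + 7*w + 5
(2) = -2.29*h^3 - 3.01*h^2 - 3.25*h - 6.07
(3) = 3*I*b^3 + 34*b^2 + 3*I*b^2 + 28*b - 80*I*b - 104*I
(4) = -3.32*c^2 + 2.9*c - 0.77
(5) = 6*z^3 - 4*z^2 + 3*z - 2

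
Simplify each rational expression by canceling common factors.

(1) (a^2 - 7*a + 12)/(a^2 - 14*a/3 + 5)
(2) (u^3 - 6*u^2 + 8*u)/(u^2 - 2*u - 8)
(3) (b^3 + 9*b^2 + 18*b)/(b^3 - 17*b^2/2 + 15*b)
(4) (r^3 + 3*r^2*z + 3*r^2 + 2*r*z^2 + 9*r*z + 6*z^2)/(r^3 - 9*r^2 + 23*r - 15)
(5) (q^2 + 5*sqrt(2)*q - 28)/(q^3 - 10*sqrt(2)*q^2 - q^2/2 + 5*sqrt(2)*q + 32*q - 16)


(1) = (3*a - 12)/(3*a - 5)
(2) = (u^2 - 2*u)/(u + 2)
(3) = (2*b^2 + 18*b + 36)/(2*b^2 - 17*b + 30)
(4) = (r^3 + 3*r^2*z + 3*r^2 + 2*r*z^2 + 9*r*z + 6*z^2)/(r^3 - 9*r^2 + 23*r - 15)
(5) = (2*q + 14*sqrt(2))/(2*q^2 + q*(-16*sqrt(2) - 1) + 8*sqrt(2))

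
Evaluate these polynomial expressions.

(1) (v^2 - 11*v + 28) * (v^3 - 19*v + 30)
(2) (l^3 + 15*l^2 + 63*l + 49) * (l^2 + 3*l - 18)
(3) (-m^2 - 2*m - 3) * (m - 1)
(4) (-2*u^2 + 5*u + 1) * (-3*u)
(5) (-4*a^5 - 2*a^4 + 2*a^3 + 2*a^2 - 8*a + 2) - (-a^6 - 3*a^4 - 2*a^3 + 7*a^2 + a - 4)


(1) = v^5 - 11*v^4 + 9*v^3 + 239*v^2 - 862*v + 840
(2) = l^5 + 18*l^4 + 90*l^3 - 32*l^2 - 987*l - 882
(3) = -m^3 - m^2 - m + 3
(4) = 6*u^3 - 15*u^2 - 3*u
(5) = a^6 - 4*a^5 + a^4 + 4*a^3 - 5*a^2 - 9*a + 6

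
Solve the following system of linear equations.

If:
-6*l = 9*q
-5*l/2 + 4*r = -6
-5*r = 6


Then:
l = 12/25
q = -8/25
r = -6/5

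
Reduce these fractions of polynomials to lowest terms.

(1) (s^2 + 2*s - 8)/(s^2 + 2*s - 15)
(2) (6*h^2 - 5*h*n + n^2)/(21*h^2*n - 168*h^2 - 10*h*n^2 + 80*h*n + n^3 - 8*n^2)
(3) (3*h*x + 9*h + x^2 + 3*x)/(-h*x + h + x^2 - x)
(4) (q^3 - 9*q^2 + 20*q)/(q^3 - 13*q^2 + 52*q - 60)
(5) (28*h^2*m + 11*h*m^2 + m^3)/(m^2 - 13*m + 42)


(1) = (s^2 + 2*s - 8)/(s^2 + 2*s - 15)
(2) = (2*h - n)/(7*h*n - 56*h - n^2 + 8*n)
(3) = (3*h*x + 9*h + x^2 + 3*x)/(-h*x + h + x^2 - x)
(4) = (q^2 - 4*q)/(q^2 - 8*q + 12)
(5) = (28*h^2*m + 11*h*m^2 + m^3)/(m^2 - 13*m + 42)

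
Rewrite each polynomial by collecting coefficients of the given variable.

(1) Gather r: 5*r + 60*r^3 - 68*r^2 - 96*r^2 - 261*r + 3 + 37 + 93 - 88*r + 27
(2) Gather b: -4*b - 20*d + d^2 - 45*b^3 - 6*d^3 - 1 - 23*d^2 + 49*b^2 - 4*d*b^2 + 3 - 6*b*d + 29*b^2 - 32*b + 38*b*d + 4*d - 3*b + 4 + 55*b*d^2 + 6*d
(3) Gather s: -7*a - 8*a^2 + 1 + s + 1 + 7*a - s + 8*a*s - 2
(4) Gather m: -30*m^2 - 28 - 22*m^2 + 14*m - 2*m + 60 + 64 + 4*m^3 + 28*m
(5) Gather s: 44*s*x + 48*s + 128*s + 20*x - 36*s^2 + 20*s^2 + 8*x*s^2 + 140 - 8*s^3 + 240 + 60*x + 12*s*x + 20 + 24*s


(1) = 60*r^3 - 164*r^2 - 344*r + 160
(2) = -45*b^3 + b^2*(78 - 4*d) + b*(55*d^2 + 32*d - 39) - 6*d^3 - 22*d^2 - 10*d + 6
(3) = -8*a^2 + 8*a*s
(4) = 4*m^3 - 52*m^2 + 40*m + 96
(5) = -8*s^3 + s^2*(8*x - 16) + s*(56*x + 200) + 80*x + 400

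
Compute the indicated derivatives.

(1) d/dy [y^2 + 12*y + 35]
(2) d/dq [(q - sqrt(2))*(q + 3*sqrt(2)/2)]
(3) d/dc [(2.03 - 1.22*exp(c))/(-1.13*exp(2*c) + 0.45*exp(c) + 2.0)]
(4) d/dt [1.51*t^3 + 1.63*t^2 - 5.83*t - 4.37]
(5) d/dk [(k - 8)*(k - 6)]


(1) = 2*y + 12
(2) = 2*q + sqrt(2)/2
(3) = (-1.3786*exp(2*c) + 4.5878*exp(c) - 3.3535)*exp(c)/(1.2769*exp(4*c) - 1.017*exp(3*c) - 4.3175*exp(2*c) + 1.8*exp(c) + 4.0)
(4) = 4.53*t^2 + 3.26*t - 5.83
(5) = 2*k - 14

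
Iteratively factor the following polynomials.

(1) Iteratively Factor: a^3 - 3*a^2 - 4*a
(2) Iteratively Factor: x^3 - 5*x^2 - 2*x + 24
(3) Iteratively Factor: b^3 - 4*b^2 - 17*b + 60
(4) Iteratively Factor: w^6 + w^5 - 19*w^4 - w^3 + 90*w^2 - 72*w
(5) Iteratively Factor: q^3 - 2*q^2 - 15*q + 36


(1) = (a)*(a^2 - 3*a - 4) = a*(a - 4)*(a + 1)
(2) = (x - 3)*(x^2 - 2*x - 8) = (x - 4)*(x - 3)*(x + 2)
(3) = (b - 3)*(b^2 - b - 20) = (b - 3)*(b + 4)*(b - 5)
(4) = (w + 3)*(w^5 - 2*w^4 - 13*w^3 + 38*w^2 - 24*w) = (w - 3)*(w + 3)*(w^4 + w^3 - 10*w^2 + 8*w) = (w - 3)*(w - 1)*(w + 3)*(w^3 + 2*w^2 - 8*w) = w*(w - 3)*(w - 1)*(w + 3)*(w^2 + 2*w - 8) = w*(w - 3)*(w - 1)*(w + 3)*(w + 4)*(w - 2)
(5) = (q - 3)*(q^2 + q - 12) = (q - 3)^2*(q + 4)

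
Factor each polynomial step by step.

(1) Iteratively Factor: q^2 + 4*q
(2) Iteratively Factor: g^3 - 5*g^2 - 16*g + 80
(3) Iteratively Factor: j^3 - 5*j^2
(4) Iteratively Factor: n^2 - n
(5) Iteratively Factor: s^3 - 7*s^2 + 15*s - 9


(1) = (q)*(q + 4)
(2) = (g - 4)*(g^2 - g - 20) = (g - 4)*(g + 4)*(g - 5)
(3) = (j)*(j^2 - 5*j) = j^2*(j - 5)
(4) = (n)*(n - 1)
(5) = (s - 1)*(s^2 - 6*s + 9) = (s - 3)*(s - 1)*(s - 3)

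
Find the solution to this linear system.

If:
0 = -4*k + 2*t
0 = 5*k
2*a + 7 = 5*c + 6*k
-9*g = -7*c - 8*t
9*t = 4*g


Then:
a = -7/2
c = 0
g = 0
k = 0
t = 0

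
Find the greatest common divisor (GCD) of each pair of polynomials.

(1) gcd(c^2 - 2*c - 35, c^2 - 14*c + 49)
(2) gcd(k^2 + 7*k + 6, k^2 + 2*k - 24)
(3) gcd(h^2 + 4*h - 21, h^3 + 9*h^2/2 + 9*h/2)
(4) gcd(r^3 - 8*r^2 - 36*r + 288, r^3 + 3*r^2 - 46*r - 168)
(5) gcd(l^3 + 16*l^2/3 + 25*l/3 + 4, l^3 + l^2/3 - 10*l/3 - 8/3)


(1) = c - 7
(2) = gcd((k + 1)*(k + 6), (k - 4)*(k + 6)) = k + 6
(3) = gcd((h - 3)*(h + 7), h*(h + 3/2)*(h + 3)) = 1
(4) = gcd((r - 8)*(r - 6)*(r + 6), (r - 7)*(r + 4)*(r + 6)) = r + 6
(5) = gcd((l + 1)*(l + 4/3)*(l + 3), (l - 2)*(l + 1)*(l + 4/3)) = l^2 + 7*l/3 + 4/3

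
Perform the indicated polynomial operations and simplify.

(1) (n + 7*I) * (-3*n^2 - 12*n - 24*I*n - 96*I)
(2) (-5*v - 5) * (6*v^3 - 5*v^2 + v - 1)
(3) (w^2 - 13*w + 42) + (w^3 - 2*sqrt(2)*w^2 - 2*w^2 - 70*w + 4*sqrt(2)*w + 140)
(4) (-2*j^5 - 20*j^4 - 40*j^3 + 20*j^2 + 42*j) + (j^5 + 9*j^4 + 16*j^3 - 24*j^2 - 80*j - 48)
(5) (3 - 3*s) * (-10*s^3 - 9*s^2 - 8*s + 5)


(1) = -3*n^3 - 12*n^2 - 45*I*n^2 + 168*n - 180*I*n + 672
(2) = -30*v^4 - 5*v^3 + 20*v^2 + 5
(3) = w^3 - 2*sqrt(2)*w^2 - w^2 - 83*w + 4*sqrt(2)*w + 182
(4) = -j^5 - 11*j^4 - 24*j^3 - 4*j^2 - 38*j - 48
(5) = 30*s^4 - 3*s^3 - 3*s^2 - 39*s + 15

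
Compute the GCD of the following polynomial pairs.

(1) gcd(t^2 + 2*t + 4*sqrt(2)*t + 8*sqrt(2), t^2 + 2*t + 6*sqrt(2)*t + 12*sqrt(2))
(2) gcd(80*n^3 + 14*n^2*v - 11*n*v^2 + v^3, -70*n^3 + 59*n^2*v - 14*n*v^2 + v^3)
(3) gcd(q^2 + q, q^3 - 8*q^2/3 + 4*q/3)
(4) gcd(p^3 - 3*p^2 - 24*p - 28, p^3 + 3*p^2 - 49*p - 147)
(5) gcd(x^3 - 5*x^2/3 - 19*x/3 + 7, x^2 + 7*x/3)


(1) = gcd((t + 2)*(t + 4*sqrt(2)), (t + 2)*(t + 6*sqrt(2))) = t + 2
(2) = gcd((-8*n + v)*(-5*n + v)*(2*n + v), (-7*n + v)*(-5*n + v)*(-2*n + v)) = -5*n + v
(3) = gcd(q*(q + 1), q*(q - 2)*(q - 2/3)) = q
(4) = p - 7
(5) = gcd((x - 3)*(x - 1)*(x + 7/3), x*(x + 7/3)) = x + 7/3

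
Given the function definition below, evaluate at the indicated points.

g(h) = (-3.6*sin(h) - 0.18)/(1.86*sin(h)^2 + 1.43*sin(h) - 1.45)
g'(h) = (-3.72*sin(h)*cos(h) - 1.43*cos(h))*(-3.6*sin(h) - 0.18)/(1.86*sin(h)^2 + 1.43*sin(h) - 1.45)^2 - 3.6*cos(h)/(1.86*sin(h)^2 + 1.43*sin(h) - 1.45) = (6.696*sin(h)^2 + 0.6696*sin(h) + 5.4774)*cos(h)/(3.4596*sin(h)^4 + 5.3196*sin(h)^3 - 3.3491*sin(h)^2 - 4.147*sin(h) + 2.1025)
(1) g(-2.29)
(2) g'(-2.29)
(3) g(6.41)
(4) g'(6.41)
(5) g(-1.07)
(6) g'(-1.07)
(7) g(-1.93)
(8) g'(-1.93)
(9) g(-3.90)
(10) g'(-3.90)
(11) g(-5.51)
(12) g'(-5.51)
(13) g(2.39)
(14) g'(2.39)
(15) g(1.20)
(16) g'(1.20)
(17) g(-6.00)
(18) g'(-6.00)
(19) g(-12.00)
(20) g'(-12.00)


(1) = -1.72
(2) = -2.66
(3) = 0.51
(4) = 3.66
(5) = -2.34
(6) = 2.97
(7) = -2.75
(8) = -2.81
(9) = -6.43
(10) = -38.69
(11) = -5.91
(12) = 31.70
(13) = -6.70
(14) = -42.71
(15) = -2.36
(16) = 1.92
(17) = 1.31
(18) = 7.25
(19) = 14.35
(20) = 302.44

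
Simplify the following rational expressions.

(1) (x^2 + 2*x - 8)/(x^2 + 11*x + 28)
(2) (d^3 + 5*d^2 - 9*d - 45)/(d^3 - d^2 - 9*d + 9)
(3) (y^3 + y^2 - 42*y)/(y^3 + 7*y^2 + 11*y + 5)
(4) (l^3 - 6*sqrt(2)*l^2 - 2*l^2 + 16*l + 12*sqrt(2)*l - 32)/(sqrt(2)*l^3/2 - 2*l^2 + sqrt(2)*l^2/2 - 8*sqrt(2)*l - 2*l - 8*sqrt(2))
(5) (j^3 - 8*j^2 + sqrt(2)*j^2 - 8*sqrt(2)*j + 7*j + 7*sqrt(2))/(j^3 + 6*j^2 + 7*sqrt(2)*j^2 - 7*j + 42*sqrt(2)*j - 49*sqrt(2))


(1) = (x - 2)/(x + 7)
(2) = (d + 5)/(d - 1)
(3) = (y^3 + y^2 - 42*y)/(y^3 + 7*y^2 + 11*y + 5)
(4) = (2*l^2 + l*(-4*sqrt(2) - 4) + 8*sqrt(2))/(sqrt(2)*l^2 + l*(sqrt(2) + 4) + 4)
(5) = (j^2 + j*(-7 + sqrt(2)) - 7*sqrt(2))/(j^2 + j*(7 + 7*sqrt(2)) + 49*sqrt(2))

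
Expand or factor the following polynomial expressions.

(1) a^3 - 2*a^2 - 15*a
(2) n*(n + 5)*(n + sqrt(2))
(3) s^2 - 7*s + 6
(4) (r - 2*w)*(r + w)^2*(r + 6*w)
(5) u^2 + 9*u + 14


(1) = a*(a - 5)*(a + 3)
(2) = n^3 + sqrt(2)*n^2 + 5*n^2 + 5*sqrt(2)*n
(3) = (s - 6)*(s - 1)
(4) = r^4 + 6*r^3*w - 3*r^2*w^2 - 20*r*w^3 - 12*w^4
(5) = (u + 2)*(u + 7)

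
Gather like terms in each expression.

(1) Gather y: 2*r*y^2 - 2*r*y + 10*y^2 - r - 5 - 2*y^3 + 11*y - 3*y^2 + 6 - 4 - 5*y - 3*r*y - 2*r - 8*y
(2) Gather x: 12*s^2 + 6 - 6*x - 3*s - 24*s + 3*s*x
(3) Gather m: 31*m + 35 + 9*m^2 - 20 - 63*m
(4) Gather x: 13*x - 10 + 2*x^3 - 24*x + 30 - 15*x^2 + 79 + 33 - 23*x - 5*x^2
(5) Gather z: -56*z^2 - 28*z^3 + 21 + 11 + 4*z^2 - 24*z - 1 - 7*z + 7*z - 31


(1) = -3*r - 2*y^3 + y^2*(2*r + 7) + y*(-5*r - 2) - 3
(2) = 12*s^2 - 27*s + x*(3*s - 6) + 6
(3) = 9*m^2 - 32*m + 15
(4) = 2*x^3 - 20*x^2 - 34*x + 132
(5) = -28*z^3 - 52*z^2 - 24*z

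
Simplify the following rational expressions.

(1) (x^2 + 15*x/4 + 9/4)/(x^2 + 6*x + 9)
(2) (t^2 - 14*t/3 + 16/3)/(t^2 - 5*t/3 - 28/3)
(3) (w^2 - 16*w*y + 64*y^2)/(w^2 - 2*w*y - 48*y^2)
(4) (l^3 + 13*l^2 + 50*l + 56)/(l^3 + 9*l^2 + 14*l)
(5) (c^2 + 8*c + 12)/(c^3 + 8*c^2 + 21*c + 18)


(1) = (4*x + 3)/(4*x + 12)
(2) = (3*t^2 - 14*t + 16)/(3*t^2 - 5*t - 28)
(3) = (w - 8*y)/(w + 6*y)
(4) = (l + 4)/l
(5) = (c + 6)/(c^2 + 6*c + 9)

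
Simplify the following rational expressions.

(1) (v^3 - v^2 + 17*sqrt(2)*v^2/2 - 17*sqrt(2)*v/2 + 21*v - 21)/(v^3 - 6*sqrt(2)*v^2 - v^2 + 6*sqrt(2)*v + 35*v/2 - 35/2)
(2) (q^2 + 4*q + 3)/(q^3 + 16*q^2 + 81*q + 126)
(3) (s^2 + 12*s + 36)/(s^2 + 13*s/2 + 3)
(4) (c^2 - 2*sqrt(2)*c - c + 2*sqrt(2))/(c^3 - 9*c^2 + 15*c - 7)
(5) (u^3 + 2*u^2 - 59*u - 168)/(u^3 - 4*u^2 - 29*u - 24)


(1) = (4*v^2 + 34*sqrt(2)*v + 84)/(4*v^2 - 24*sqrt(2)*v + 70)
(2) = (q + 1)/(q^2 + 13*q + 42)
(3) = (2*s + 12)/(2*s + 1)
(4) = (c - 2*sqrt(2))/(c^2 - 8*c + 7)
(5) = (u + 7)/(u + 1)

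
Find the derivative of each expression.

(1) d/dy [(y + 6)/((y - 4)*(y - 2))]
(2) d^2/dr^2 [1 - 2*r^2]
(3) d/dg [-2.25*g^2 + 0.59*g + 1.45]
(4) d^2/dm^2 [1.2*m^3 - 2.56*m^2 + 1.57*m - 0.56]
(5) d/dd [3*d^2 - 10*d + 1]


(1) = (-y^2 - 12*y + 44)/(y^4 - 12*y^3 + 52*y^2 - 96*y + 64)
(2) = -4
(3) = 0.59 - 4.5*g
(4) = 7.2*m - 5.12
(5) = 6*d - 10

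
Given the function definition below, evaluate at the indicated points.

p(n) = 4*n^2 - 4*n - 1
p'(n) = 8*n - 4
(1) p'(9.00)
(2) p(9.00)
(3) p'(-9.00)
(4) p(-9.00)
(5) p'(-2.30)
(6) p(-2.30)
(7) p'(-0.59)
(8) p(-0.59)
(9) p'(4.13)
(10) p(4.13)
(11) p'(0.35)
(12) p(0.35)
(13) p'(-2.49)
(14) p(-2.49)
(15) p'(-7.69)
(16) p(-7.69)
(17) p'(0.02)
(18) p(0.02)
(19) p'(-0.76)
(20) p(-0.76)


(1) = 68.00
(2) = 287.00
(3) = -76.00
(4) = 359.00
(5) = -22.40
(6) = 29.36
(7) = -8.72
(8) = 2.75
(9) = 29.04
(10) = 50.71
(11) = -1.20
(12) = -1.91
(13) = -23.92
(14) = 33.76
(15) = -65.52
(16) = 266.30
(17) = -3.84
(18) = -1.08
(19) = -10.08
(20) = 4.35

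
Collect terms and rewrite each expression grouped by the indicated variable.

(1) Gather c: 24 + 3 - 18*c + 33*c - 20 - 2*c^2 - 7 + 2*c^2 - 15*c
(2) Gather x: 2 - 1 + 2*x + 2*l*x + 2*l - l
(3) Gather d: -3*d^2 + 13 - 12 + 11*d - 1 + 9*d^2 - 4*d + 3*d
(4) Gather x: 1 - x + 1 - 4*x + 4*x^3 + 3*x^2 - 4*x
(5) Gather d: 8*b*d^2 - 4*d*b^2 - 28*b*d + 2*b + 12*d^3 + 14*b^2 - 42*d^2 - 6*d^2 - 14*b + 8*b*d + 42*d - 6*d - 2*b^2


(1) = 0
(2) = l + x*(2*l + 2) + 1
(3) = 6*d^2 + 10*d
(4) = 4*x^3 + 3*x^2 - 9*x + 2
(5) = 12*b^2 - 12*b + 12*d^3 + d^2*(8*b - 48) + d*(-4*b^2 - 20*b + 36)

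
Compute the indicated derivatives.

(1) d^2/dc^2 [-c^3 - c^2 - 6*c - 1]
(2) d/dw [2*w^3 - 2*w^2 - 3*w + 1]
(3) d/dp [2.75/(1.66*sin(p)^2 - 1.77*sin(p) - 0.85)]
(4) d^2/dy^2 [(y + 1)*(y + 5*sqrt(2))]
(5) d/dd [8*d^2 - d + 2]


(1) = -6*c - 2
(2) = 6*w^2 - 4*w - 3
(3) = (4.8675 - 9.13*sin(p))*cos(p)/(-1.66*sin(p)^2 + 1.77*sin(p) + 0.85)^2
(4) = 2
(5) = 16*d - 1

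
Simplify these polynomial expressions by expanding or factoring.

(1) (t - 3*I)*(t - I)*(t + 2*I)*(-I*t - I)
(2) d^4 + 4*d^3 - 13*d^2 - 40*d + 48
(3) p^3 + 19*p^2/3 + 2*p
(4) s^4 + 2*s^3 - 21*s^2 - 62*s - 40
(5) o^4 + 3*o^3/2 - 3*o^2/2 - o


(1) = -I*t^4 - 2*t^3 - I*t^3 - 2*t^2 - 5*I*t^2 - 6*t - 5*I*t - 6
(2) = (d - 3)*(d - 1)*(d + 4)^2
(3) = p*(p + 1/3)*(p + 6)
(4) = (s - 5)*(s + 1)*(s + 2)*(s + 4)
(5) = o*(o - 1)*(o + 1/2)*(o + 2)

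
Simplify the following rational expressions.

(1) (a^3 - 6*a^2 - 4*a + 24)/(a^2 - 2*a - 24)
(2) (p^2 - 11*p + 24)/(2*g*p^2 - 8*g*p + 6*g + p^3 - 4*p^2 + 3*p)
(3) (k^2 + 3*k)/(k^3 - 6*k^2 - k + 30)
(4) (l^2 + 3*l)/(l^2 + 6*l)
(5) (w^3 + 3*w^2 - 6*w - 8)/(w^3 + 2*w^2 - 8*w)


(1) = (a^2 - 4)/(a + 4)
(2) = (p - 8)/(2*g*p - 2*g + p^2 - p)
(3) = (k^2 + 3*k)/(k^3 - 6*k^2 - k + 30)
(4) = (l + 3)/(l + 6)
(5) = (w + 1)/w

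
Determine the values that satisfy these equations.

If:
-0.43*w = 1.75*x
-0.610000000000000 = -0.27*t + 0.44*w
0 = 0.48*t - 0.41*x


Then:
t = 0.26
w = -1.23
x = 0.30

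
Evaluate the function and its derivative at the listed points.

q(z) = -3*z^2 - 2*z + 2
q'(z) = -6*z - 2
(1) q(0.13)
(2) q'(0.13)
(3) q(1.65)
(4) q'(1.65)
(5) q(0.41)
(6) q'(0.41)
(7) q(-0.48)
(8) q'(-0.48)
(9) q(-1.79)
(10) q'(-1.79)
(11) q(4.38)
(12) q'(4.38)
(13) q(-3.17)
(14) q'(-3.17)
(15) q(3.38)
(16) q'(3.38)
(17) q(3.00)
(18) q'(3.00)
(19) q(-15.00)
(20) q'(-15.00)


(1) = 1.69
(2) = -2.78
(3) = -9.47
(4) = -11.90
(5) = 0.68
(6) = -4.46
(7) = 2.27
(8) = 0.88
(9) = -4.03
(10) = 8.74
(11) = -64.31
(12) = -28.28
(13) = -21.81
(14) = 17.02
(15) = -39.03
(16) = -22.28
(17) = -31.00
(18) = -20.00
(19) = -643.00
(20) = 88.00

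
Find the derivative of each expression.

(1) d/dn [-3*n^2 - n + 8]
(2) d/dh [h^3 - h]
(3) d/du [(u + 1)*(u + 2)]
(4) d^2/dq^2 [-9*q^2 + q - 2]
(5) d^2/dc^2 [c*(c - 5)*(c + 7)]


(1) = -6*n - 1
(2) = 3*h^2 - 1
(3) = 2*u + 3
(4) = -18
(5) = 6*c + 4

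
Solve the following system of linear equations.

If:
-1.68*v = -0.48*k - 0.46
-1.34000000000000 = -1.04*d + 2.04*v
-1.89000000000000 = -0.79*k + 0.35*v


Then:
d = 3.44
k = 2.88
v = 1.10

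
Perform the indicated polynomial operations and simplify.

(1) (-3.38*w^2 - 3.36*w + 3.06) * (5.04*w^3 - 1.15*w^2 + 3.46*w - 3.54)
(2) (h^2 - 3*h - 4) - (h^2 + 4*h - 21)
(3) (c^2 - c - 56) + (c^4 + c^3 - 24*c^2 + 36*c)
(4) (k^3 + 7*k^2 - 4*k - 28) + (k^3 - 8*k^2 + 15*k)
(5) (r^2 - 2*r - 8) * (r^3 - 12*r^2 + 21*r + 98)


(1) = -17.0352*w^5 - 13.0474*w^4 + 7.5916*w^3 - 3.1794*w^2 + 22.482*w - 10.8324
(2) = 17 - 7*h
(3) = c^4 + c^3 - 23*c^2 + 35*c - 56
(4) = 2*k^3 - k^2 + 11*k - 28
(5) = r^5 - 14*r^4 + 37*r^3 + 152*r^2 - 364*r - 784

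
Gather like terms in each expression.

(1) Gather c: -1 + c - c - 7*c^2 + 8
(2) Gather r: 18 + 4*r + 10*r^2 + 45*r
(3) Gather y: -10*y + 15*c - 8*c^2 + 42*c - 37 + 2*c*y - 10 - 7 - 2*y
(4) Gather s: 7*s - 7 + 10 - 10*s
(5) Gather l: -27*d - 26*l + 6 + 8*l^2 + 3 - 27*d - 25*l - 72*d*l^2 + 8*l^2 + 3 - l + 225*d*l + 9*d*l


(1) = 7 - 7*c^2
(2) = 10*r^2 + 49*r + 18
(3) = -8*c^2 + 57*c + y*(2*c - 12) - 54
(4) = 3 - 3*s
(5) = -54*d + l^2*(16 - 72*d) + l*(234*d - 52) + 12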